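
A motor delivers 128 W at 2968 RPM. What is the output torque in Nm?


omega = 2968 * 2*pi/60 = 310.8082 rad/s
tau = P / omega = 128 / 310.8082
= 0.4118 Nm


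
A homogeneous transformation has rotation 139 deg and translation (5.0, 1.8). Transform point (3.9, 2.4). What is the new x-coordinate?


x' = cos(theta)*px - sin(theta)*py + tx
= -0.7547*3.9 - 0.6561*2.4 + 5.0
= 0.4821


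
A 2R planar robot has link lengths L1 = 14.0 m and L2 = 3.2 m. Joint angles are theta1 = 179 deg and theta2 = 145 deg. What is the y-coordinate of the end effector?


Convert angles to radians: theta1 = 3.1241, theta2 = 2.5307
y = L1*sin(theta1) + L2*sin(theta1+theta2)
y = 0.2443 + -1.8809
y = -1.6366


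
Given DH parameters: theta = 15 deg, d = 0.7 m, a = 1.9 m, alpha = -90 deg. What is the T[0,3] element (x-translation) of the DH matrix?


T[0,3] = a * cos(theta)
= 1.9 * cos(15 deg)
= 1.9 * 0.9659
= 1.8353


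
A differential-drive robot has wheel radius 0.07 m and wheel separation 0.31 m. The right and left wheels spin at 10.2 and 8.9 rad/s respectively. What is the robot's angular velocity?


vR = r*wR = 0.07*10.2 = 0.714 m/s
vL = r*wL = 0.07*8.9 = 0.623 m/s
v = (vR+vL)/2 = 0.6685 m/s
omega = (vR-vL)/L = 0.2935 rad/s
angular velocity = 0.2935 rad/s


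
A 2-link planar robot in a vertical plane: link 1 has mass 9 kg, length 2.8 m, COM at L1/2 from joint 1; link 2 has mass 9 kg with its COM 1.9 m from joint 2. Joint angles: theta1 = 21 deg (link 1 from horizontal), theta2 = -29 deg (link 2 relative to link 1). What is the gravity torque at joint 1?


Horizontal distance from joint 1 to link-1 COM:
  x_c1 = (L1/2)*cos(t1) = 1.4 * 0.9336 = 1.307 m
Horizontal distance from joint 1 to link-2 COM:
  x_c2 = L1*cos(t1) + Lc2*cos(t1+t2)
       = 2.8*0.9336 + 1.9*0.9903 = 4.4955 m
tau1 = m1*g*x_c1 + m2*g*x_c2
     = 9*9.81*1.307 + 9*9.81*4.4955
     = 115.3961 + 396.9107
     = 512.3069 Nm


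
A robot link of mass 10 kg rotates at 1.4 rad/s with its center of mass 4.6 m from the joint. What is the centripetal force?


F = m * omega^2 * r
= 10 * 1.4^2 * 4.6
= 10 * 1.96 * 4.6
= 90.16 N


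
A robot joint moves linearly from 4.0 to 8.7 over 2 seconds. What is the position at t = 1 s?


s = t/T = 1/2 = 0.5
p(t) = p0 + (pf-p0)*s
= 4.0 + (8.7 - 4.0) * 0.5
= 6.35


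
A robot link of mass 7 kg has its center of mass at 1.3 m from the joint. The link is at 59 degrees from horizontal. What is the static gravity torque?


tau = m*g*L*cos(angle)
= 7 * 9.81 * 1.3 * cos(59 deg)
= 7 * 9.81 * 1.3 * 0.515
= 45.978 Nm


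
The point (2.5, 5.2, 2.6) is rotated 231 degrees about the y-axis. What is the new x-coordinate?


Rotation about y-axis: x' = x*cos(theta) + z*sin(theta)
= 2.5 * -0.6293 + 2.6 * -0.7771
= -3.5939


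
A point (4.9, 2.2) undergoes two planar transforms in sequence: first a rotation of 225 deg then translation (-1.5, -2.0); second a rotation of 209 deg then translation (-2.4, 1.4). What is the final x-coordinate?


After transform 1:
x1 = cos(225)*4.9 - sin(225)*2.2 + -1.5 = -3.4092
y1 = sin(225)*4.9 + cos(225)*2.2 + -2.0 = -7.0205
After transform 2:
x2 = cos(209)*-3.4092 - sin(209)*-7.0205 + -2.4
= -2.8218


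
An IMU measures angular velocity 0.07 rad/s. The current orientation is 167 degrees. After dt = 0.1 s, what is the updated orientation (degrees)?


delta_theta = w * dt = 0.07 * 0.1 = 0.007 rad
= 0.4011 deg
theta_new = 167 + 0.4011 = 167.4011 deg


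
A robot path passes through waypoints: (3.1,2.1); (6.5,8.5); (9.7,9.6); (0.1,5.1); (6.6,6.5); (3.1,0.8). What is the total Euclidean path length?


Segment lengths:
  seg1 = sqrt((3.4)^2 + (6.4)^2) = 7.2471
  seg2 = sqrt((3.2)^2 + (1.1)^2) = 3.3838
  seg3 = sqrt((-9.6)^2 + (-4.5)^2) = 10.6024
  seg4 = sqrt((6.5)^2 + (1.4)^2) = 6.6491
  seg5 = sqrt((-3.5)^2 + (-5.7)^2) = 6.6888
Total = 34.5711


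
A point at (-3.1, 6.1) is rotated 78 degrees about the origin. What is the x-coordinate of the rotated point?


x' = x*cos(theta) - y*sin(theta)
cos(78 deg) = 0.2079, sin(78 deg) = 0.9781
x' = -3.1 * 0.2079 - 6.1 * 0.9781
= -0.6445 - 5.9667
= -6.6112


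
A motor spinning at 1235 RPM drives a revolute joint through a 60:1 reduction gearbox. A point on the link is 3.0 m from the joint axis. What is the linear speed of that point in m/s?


omega_motor = 1235 * 2*pi/60 = 129.3289 rad/s
omega_joint = omega_motor / 60 = 2.1555 rad/s
v = omega_joint * r = 2.1555 * 3.0
= 6.4664 m/s


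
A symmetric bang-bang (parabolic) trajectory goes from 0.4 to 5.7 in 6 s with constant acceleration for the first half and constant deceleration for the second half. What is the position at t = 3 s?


Symmetric rest-to-rest: each phase covers (pf-p0)/2 in time T/2. 0.5*a*(T/2)^2 = (pf-p0)/2 => a = 4*(pf-p0)/T^2
a = 4*(5.7-0.4)/6^2 = 0.5889
t = 3 is in the acceleration phase (t <= T/2).
p = p0 + 0.5*a*t^2 = 0.4 + 0.5*0.5889*3^2
= 3.05


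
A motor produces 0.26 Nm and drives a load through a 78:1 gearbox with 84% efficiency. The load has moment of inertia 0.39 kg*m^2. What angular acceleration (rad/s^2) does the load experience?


tau_out = tau_motor * N * eta
= 0.26 * 78 * 0.84 = 17.0352 Nm
alpha = tau_out / I = 17.0352 / 0.39
= 43.68 rad/s^2


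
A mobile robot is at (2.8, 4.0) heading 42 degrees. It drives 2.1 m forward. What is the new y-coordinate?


y_new = y0 + d*sin(theta)
= 4.0 + 2.1*sin(42)
= 4.0 + 1.4052
= 5.4052


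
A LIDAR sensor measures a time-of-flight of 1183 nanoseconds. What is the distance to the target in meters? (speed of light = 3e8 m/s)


tof = 1183 ns = 1.183e-06 s
dist = c * tof / 2
= 3e8 * 1.183e-06 / 2
= 177.45 m


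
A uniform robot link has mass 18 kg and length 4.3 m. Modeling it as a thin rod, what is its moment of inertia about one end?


I = (1/3) * m * L^2
= (1/3) * 18 * 4.3^2
= 0.333333 * 18 * 18.49
= 110.94 kg*m^2


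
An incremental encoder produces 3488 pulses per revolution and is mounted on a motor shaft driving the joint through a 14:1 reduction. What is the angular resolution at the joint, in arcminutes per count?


counts per rev = 3488
effective counts at joint = 3488 * 14 = 48832
resolution = 360*60 / 48832
= 0.4423 arcmin/count


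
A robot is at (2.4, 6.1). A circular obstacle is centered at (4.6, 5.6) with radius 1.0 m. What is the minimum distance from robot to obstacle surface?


center_dist = sqrt((2.4-4.6)^2 + (6.1-5.6)^2)
= sqrt(4.84 + 0.25)
= 2.2561
min_dist = center_dist - radius = 2.2561 - 1.0 = 1.2561 m


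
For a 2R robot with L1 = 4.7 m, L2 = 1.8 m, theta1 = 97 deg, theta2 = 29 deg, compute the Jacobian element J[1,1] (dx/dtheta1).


J[1,1] = -L1*sin(t1) - L2*sin(t1+t2)
= -4.7*sin(97) - 1.8*sin(126)
= -6.1212


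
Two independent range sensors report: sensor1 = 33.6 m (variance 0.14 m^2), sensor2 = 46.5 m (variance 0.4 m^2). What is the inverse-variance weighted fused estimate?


w1 = (1/var1) / (1/var1 + 1/var2)
   = 7.1429 / (7.1429 + 2.5) = 0.7407
w2 = 1 - w1 = 0.2593
fused = w1*s1 + w2*s2 = 24.8889 + 12.0556
= 36.9444 m


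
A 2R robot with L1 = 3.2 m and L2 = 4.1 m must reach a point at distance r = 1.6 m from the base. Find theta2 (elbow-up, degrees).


cos(theta2) = (r^2 - L1^2 - L2^2) / (2*L1*L2)
cos(theta2) = (2.56 - 10.24 - 16.81) / 26.24
cos(theta2) = -0.933308
theta2 = 158.9565 degrees


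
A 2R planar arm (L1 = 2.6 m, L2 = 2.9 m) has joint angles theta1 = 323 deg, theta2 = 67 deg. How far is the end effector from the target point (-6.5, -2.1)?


End effector via forward kinematics:
x = L1*cos(t1) + L2*cos(t1+t2) = 4.5879
y = L1*sin(t1) + L2*sin(t1+t2) = -0.1147
Distance to target:
d = sqrt((-6.5 - 4.5879)^2 + (-2.1 - -0.1147)^2)
= sqrt(122.9421 + 3.9413)
= 11.2643 m


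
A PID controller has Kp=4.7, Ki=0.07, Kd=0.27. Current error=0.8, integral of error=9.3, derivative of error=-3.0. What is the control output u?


u = Kp*e + Ki*int(e) + Kd*de/dt
= 4.7*0.8 + 0.07*9.3 + 0.27*(-3.0)
= 3.76 + 0.651 + -0.81
= 3.601


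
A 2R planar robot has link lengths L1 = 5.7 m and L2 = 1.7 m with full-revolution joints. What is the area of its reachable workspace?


r_max = L1 + L2 = 7.4 m
r_min = |L1 - L2| = 4.0 m
Area = pi*(r_max^2 - r_min^2)
= pi*(54.76 - 16.0)
= pi * 38.76
= 121.7681 m^2


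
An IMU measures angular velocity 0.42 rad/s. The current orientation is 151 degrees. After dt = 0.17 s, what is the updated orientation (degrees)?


delta_theta = w * dt = 0.42 * 0.17 = 0.0714 rad
= 4.0909 deg
theta_new = 151 + 4.0909 = 155.0909 deg


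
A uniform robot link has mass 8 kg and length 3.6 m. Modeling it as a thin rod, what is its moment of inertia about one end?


I = (1/3) * m * L^2
= (1/3) * 8 * 3.6^2
= 0.333333 * 8 * 12.96
= 34.56 kg*m^2


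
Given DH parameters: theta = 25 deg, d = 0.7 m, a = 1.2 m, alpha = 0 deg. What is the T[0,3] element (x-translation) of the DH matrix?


T[0,3] = a * cos(theta)
= 1.2 * cos(25 deg)
= 1.2 * 0.9063
= 1.0876


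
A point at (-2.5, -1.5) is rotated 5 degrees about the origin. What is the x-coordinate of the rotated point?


x' = x*cos(theta) - y*sin(theta)
cos(5 deg) = 0.9962, sin(5 deg) = 0.0872
x' = -2.5 * 0.9962 - -1.5 * 0.0872
= -2.4905 - -0.1307
= -2.3598


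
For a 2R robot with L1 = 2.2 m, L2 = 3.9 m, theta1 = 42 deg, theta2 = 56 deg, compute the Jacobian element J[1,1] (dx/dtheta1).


J[1,1] = -L1*sin(t1) - L2*sin(t1+t2)
= -2.2*sin(42) - 3.9*sin(98)
= -5.3341


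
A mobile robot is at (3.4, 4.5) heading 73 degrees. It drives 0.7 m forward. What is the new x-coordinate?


x_new = x0 + d*cos(theta)
= 3.4 + 0.7*cos(73)
= 3.4 + 0.2047
= 3.6047


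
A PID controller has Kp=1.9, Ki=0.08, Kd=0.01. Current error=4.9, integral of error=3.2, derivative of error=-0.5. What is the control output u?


u = Kp*e + Ki*int(e) + Kd*de/dt
= 1.9*4.9 + 0.08*3.2 + 0.01*(-0.5)
= 9.31 + 0.256 + -0.005
= 9.561


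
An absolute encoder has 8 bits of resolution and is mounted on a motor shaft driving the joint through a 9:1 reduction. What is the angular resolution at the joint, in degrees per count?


counts = 2^8 = 256
effective counts at joint = 256 * 9 = 2304
resolution = 360 / 2304
= 0.1562 deg/count


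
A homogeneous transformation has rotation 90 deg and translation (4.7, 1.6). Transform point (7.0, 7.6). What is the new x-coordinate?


x' = cos(theta)*px - sin(theta)*py + tx
= 0.0*7.0 - 1.0*7.6 + 4.7
= -2.9


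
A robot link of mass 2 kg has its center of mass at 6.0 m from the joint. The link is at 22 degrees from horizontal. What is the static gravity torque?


tau = m*g*L*cos(angle)
= 2 * 9.81 * 6.0 * cos(22 deg)
= 2 * 9.81 * 6.0 * 0.9272
= 109.1481 Nm


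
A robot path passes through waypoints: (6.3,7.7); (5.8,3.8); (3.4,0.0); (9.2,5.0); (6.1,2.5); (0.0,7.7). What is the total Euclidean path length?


Segment lengths:
  seg1 = sqrt((-0.5)^2 + (-3.9)^2) = 3.9319
  seg2 = sqrt((-2.4)^2 + (-3.8)^2) = 4.4944
  seg3 = sqrt((5.8)^2 + (5.0)^2) = 7.6577
  seg4 = sqrt((-3.1)^2 + (-2.5)^2) = 3.9825
  seg5 = sqrt((-6.1)^2 + (5.2)^2) = 8.0156
Total = 28.0821


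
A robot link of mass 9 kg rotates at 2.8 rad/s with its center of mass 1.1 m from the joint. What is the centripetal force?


F = m * omega^2 * r
= 9 * 2.8^2 * 1.1
= 9 * 7.84 * 1.1
= 77.616 N


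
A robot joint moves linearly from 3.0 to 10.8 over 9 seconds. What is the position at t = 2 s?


s = t/T = 2/9 = 0.2222
p(t) = p0 + (pf-p0)*s
= 3.0 + (10.8 - 3.0) * 0.2222
= 4.7333


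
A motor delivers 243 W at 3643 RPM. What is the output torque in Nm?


omega = 3643 * 2*pi/60 = 381.4941 rad/s
tau = P / omega = 243 / 381.4941
= 0.637 Nm


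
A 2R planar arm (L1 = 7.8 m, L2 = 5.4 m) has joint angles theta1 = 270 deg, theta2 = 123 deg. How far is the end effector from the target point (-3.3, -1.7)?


End effector via forward kinematics:
x = L1*cos(t1) + L2*cos(t1+t2) = 4.5288
y = L1*sin(t1) + L2*sin(t1+t2) = -4.8589
Distance to target:
d = sqrt((-3.3 - 4.5288)^2 + (-1.7 - -4.8589)^2)
= sqrt(61.2904 + 9.979)
= 8.4421 m


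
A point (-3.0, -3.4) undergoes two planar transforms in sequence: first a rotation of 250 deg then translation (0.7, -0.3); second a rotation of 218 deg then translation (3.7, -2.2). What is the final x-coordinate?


After transform 1:
x1 = cos(250)*-3.0 - sin(250)*-3.4 + 0.7 = -1.4689
y1 = sin(250)*-3.0 + cos(250)*-3.4 + -0.3 = 3.6819
After transform 2:
x2 = cos(218)*-1.4689 - sin(218)*3.6819 + 3.7
= 7.1243


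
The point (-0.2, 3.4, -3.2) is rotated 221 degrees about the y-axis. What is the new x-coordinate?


Rotation about y-axis: x' = x*cos(theta) + z*sin(theta)
= -0.2 * -0.7547 + -3.2 * -0.6561
= 2.2503


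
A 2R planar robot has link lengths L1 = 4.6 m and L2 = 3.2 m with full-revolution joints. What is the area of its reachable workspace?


r_max = L1 + L2 = 7.8 m
r_min = |L1 - L2| = 1.4 m
Area = pi*(r_max^2 - r_min^2)
= pi*(60.84 - 1.96)
= pi * 58.88
= 184.977 m^2


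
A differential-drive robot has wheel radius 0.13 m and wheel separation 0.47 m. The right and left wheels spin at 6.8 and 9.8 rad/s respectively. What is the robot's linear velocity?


vR = r*wR = 0.13*6.8 = 0.884 m/s
vL = r*wL = 0.13*9.8 = 1.274 m/s
v = (vR+vL)/2 = 1.079 m/s
omega = (vR-vL)/L = -0.8298 rad/s
linear velocity = 1.079 m/s


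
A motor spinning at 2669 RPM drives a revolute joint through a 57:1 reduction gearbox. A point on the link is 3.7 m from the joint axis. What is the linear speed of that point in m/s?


omega_motor = 2669 * 2*pi/60 = 279.497 rad/s
omega_joint = omega_motor / 57 = 4.9035 rad/s
v = omega_joint * r = 4.9035 * 3.7
= 18.1428 m/s


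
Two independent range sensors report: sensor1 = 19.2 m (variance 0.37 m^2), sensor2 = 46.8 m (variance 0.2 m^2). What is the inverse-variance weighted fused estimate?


w1 = (1/var1) / (1/var1 + 1/var2)
   = 2.7027 / (2.7027 + 5.0) = 0.3509
w2 = 1 - w1 = 0.6491
fused = w1*s1 + w2*s2 = 6.7368 + 30.3789
= 37.1158 m


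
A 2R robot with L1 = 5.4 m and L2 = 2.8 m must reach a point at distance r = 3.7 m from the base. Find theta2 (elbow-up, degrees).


cos(theta2) = (r^2 - L1^2 - L2^2) / (2*L1*L2)
cos(theta2) = (13.69 - 29.16 - 7.84) / 30.24
cos(theta2) = -0.770833
theta2 = 140.4288 degrees


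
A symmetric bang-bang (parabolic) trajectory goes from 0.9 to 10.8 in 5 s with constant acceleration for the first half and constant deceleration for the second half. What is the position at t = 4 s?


Symmetric rest-to-rest: each phase covers (pf-p0)/2 in time T/2. 0.5*a*(T/2)^2 = (pf-p0)/2 => a = 4*(pf-p0)/T^2
a = 4*(10.8-0.9)/5^2 = 1.584
t = 4 is in the deceleration phase (t > T/2).
p = pf - 0.5*a*(T-t)^2 = 10.8 - 0.5*1.584*1^2
= 10.008


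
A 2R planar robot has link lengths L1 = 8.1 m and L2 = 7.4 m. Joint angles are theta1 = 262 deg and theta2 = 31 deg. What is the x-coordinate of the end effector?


Convert angles to radians: theta1 = 4.5728, theta2 = 0.5411
x = L1*cos(theta1) + L2*cos(theta1+theta2)
x = -1.1273 + 2.8914
x = 1.7641


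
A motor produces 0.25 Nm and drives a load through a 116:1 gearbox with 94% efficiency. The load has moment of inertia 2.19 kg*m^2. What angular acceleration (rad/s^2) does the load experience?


tau_out = tau_motor * N * eta
= 0.25 * 116 * 0.94 = 27.26 Nm
alpha = tau_out / I = 27.26 / 2.19
= 12.4475 rad/s^2


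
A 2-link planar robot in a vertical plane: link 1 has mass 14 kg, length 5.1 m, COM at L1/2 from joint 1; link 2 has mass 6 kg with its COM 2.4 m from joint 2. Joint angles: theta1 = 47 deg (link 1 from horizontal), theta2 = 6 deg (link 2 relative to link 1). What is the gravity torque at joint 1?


Horizontal distance from joint 1 to link-1 COM:
  x_c1 = (L1/2)*cos(t1) = 2.55 * 0.682 = 1.7391 m
Horizontal distance from joint 1 to link-2 COM:
  x_c2 = L1*cos(t1) + Lc2*cos(t1+t2)
       = 5.1*0.682 + 2.4*0.6018 = 4.9225 m
tau1 = m1*g*x_c1 + m2*g*x_c2
     = 14*9.81*1.7391 + 6*9.81*4.9225
     = 238.8474 + 289.7412
     = 528.5886 Nm


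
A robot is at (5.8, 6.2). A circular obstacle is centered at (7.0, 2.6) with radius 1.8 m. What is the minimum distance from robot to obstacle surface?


center_dist = sqrt((5.8-7.0)^2 + (6.2-2.6)^2)
= sqrt(1.44 + 12.96)
= 3.7947
min_dist = center_dist - radius = 3.7947 - 1.8 = 1.9947 m


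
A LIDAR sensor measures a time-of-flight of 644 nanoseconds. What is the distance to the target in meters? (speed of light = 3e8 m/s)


tof = 644 ns = 6.44e-07 s
dist = c * tof / 2
= 3e8 * 6.44e-07 / 2
= 96.6 m


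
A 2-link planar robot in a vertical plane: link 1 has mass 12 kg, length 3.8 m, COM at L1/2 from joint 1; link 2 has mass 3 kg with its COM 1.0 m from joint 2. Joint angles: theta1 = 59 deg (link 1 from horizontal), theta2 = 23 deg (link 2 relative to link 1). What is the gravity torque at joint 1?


Horizontal distance from joint 1 to link-1 COM:
  x_c1 = (L1/2)*cos(t1) = 1.9 * 0.515 = 0.9786 m
Horizontal distance from joint 1 to link-2 COM:
  x_c2 = L1*cos(t1) + Lc2*cos(t1+t2)
       = 3.8*0.515 + 1.0*0.1392 = 2.0963 m
tau1 = m1*g*x_c1 + m2*g*x_c2
     = 12*9.81*0.9786 + 3*9.81*2.0963
     = 115.1975 + 61.6946
     = 176.8922 Nm


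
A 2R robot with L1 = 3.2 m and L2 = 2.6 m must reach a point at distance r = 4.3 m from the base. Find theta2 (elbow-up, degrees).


cos(theta2) = (r^2 - L1^2 - L2^2) / (2*L1*L2)
cos(theta2) = (18.49 - 10.24 - 6.76) / 16.64
cos(theta2) = 0.089543
theta2 = 84.8627 degrees


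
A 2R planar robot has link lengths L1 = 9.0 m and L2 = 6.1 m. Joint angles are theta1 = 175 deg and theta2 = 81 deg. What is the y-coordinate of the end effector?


Convert angles to radians: theta1 = 3.0543, theta2 = 1.4137
y = L1*sin(theta1) + L2*sin(theta1+theta2)
y = 0.7844 + -5.9188
y = -5.1344


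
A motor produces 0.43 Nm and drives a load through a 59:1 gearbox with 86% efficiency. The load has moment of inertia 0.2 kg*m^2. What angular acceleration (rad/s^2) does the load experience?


tau_out = tau_motor * N * eta
= 0.43 * 59 * 0.86 = 21.8182 Nm
alpha = tau_out / I = 21.8182 / 0.2
= 109.091 rad/s^2


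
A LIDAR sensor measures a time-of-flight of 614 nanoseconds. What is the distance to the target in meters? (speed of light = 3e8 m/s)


tof = 614 ns = 6.14e-07 s
dist = c * tof / 2
= 3e8 * 6.14e-07 / 2
= 92.1 m


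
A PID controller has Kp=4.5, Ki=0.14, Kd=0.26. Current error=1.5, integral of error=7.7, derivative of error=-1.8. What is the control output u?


u = Kp*e + Ki*int(e) + Kd*de/dt
= 4.5*1.5 + 0.14*7.7 + 0.26*(-1.8)
= 6.75 + 1.078 + -0.468
= 7.36


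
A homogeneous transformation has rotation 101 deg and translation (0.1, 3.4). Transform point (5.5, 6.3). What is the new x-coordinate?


x' = cos(theta)*px - sin(theta)*py + tx
= -0.1908*5.5 - 0.9816*6.3 + 0.1
= -7.1337


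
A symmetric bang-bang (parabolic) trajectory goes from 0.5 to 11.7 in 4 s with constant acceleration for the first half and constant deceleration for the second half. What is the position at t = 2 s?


Symmetric rest-to-rest: each phase covers (pf-p0)/2 in time T/2. 0.5*a*(T/2)^2 = (pf-p0)/2 => a = 4*(pf-p0)/T^2
a = 4*(11.7-0.5)/4^2 = 2.8
t = 2 is in the acceleration phase (t <= T/2).
p = p0 + 0.5*a*t^2 = 0.5 + 0.5*2.8*2^2
= 6.1


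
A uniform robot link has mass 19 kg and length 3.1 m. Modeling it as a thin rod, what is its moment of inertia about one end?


I = (1/3) * m * L^2
= (1/3) * 19 * 3.1^2
= 0.333333 * 19 * 9.61
= 60.8633 kg*m^2


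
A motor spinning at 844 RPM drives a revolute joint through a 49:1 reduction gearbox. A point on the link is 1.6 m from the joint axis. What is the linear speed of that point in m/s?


omega_motor = 844 * 2*pi/60 = 88.3835 rad/s
omega_joint = omega_motor / 49 = 1.8037 rad/s
v = omega_joint * r = 1.8037 * 1.6
= 2.886 m/s


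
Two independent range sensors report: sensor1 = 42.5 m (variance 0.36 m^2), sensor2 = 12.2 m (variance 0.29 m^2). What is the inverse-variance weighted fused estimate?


w1 = (1/var1) / (1/var1 + 1/var2)
   = 2.7778 / (2.7778 + 3.4483) = 0.4462
w2 = 1 - w1 = 0.5538
fused = w1*s1 + w2*s2 = 18.9615 + 6.7569
= 25.7185 m


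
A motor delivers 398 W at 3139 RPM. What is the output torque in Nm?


omega = 3139 * 2*pi/60 = 328.7153 rad/s
tau = P / omega = 398 / 328.7153
= 1.2108 Nm


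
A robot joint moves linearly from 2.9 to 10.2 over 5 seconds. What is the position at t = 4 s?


s = t/T = 4/5 = 0.8
p(t) = p0 + (pf-p0)*s
= 2.9 + (10.2 - 2.9) * 0.8
= 8.74


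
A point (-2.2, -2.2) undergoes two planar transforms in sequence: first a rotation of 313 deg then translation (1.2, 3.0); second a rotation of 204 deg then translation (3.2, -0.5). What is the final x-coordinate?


After transform 1:
x1 = cos(313)*-2.2 - sin(313)*-2.2 + 1.2 = -1.9094
y1 = sin(313)*-2.2 + cos(313)*-2.2 + 3.0 = 3.1086
After transform 2:
x2 = cos(204)*-1.9094 - sin(204)*3.1086 + 3.2
= 6.2087


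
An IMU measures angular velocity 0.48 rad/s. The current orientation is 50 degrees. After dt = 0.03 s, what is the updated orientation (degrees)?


delta_theta = w * dt = 0.48 * 0.03 = 0.0144 rad
= 0.8251 deg
theta_new = 50 + 0.8251 = 50.8251 deg


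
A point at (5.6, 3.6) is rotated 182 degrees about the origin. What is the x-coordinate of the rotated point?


x' = x*cos(theta) - y*sin(theta)
cos(182 deg) = -0.9994, sin(182 deg) = -0.0349
x' = 5.6 * -0.9994 - 3.6 * -0.0349
= -5.5966 - -0.1256
= -5.471


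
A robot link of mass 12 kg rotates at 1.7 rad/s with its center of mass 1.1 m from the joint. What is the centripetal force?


F = m * omega^2 * r
= 12 * 1.7^2 * 1.1
= 12 * 2.89 * 1.1
= 38.148 N


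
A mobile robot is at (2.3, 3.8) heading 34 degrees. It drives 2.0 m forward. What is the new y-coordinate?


y_new = y0 + d*sin(theta)
= 3.8 + 2.0*sin(34)
= 3.8 + 1.1184
= 4.9184


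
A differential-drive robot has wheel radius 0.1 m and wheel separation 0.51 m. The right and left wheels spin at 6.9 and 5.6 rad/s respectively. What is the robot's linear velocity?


vR = r*wR = 0.1*6.9 = 0.69 m/s
vL = r*wL = 0.1*5.6 = 0.56 m/s
v = (vR+vL)/2 = 0.625 m/s
omega = (vR-vL)/L = 0.2549 rad/s
linear velocity = 0.625 m/s


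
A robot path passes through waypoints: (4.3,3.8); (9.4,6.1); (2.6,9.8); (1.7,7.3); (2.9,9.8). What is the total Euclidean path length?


Segment lengths:
  seg1 = sqrt((5.1)^2 + (2.3)^2) = 5.5946
  seg2 = sqrt((-6.8)^2 + (3.7)^2) = 7.7414
  seg3 = sqrt((-0.9)^2 + (-2.5)^2) = 2.6571
  seg4 = sqrt((1.2)^2 + (2.5)^2) = 2.7731
Total = 18.7662


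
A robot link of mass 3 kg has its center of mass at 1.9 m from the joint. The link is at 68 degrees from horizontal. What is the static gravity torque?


tau = m*g*L*cos(angle)
= 3 * 9.81 * 1.9 * cos(68 deg)
= 3 * 9.81 * 1.9 * 0.3746
= 20.9469 Nm


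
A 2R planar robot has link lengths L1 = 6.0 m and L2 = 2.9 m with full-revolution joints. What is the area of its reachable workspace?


r_max = L1 + L2 = 8.9 m
r_min = |L1 - L2| = 3.1 m
Area = pi*(r_max^2 - r_min^2)
= pi*(79.21 - 9.61)
= pi * 69.6
= 218.6548 m^2


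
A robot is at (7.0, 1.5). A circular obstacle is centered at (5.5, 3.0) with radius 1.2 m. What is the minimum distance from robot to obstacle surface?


center_dist = sqrt((7.0-5.5)^2 + (1.5-3.0)^2)
= sqrt(2.25 + 2.25)
= 2.1213
min_dist = center_dist - radius = 2.1213 - 1.2 = 0.9213 m


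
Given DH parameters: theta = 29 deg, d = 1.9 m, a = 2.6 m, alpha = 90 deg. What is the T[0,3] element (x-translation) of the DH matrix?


T[0,3] = a * cos(theta)
= 2.6 * cos(29 deg)
= 2.6 * 0.8746
= 2.274


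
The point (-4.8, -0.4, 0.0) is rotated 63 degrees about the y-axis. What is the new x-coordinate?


Rotation about y-axis: x' = x*cos(theta) + z*sin(theta)
= -4.8 * 0.454 + 0.0 * 0.891
= -2.1792


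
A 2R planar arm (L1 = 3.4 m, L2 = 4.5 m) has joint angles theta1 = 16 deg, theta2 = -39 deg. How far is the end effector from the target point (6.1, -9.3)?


End effector via forward kinematics:
x = L1*cos(t1) + L2*cos(t1+t2) = 7.4106
y = L1*sin(t1) + L2*sin(t1+t2) = -0.8211
Distance to target:
d = sqrt((6.1 - 7.4106)^2 + (-9.3 - -0.8211)^2)
= sqrt(1.7176 + 71.8914)
= 8.5796 m


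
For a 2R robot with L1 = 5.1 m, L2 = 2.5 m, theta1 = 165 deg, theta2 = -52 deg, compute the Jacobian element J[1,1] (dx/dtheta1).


J[1,1] = -L1*sin(t1) - L2*sin(t1+t2)
= -5.1*sin(165) - 2.5*sin(113)
= -3.6212


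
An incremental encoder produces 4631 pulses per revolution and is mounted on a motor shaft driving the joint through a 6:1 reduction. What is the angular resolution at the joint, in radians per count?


counts per rev = 4631
effective counts at joint = 4631 * 6 = 27786
resolution = 2*pi / 27786
= 2.2613e-04 rad/count


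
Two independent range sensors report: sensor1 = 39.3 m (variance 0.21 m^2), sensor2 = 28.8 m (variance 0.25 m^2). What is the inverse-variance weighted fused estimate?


w1 = (1/var1) / (1/var1 + 1/var2)
   = 4.7619 / (4.7619 + 4.0) = 0.5435
w2 = 1 - w1 = 0.4565
fused = w1*s1 + w2*s2 = 21.3587 + 13.1478
= 34.5065 m


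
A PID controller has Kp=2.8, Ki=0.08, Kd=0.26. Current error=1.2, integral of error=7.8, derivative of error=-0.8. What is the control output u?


u = Kp*e + Ki*int(e) + Kd*de/dt
= 2.8*1.2 + 0.08*7.8 + 0.26*(-0.8)
= 3.36 + 0.624 + -0.208
= 3.776


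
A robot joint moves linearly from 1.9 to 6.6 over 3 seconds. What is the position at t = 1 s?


s = t/T = 1/3 = 0.3333
p(t) = p0 + (pf-p0)*s
= 1.9 + (6.6 - 1.9) * 0.3333
= 3.4667


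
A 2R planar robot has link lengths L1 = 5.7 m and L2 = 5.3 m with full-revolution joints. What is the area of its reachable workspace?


r_max = L1 + L2 = 11.0 m
r_min = |L1 - L2| = 0.4 m
Area = pi*(r_max^2 - r_min^2)
= pi*(121.0 - 0.16)
= pi * 120.84
= 379.6301 m^2


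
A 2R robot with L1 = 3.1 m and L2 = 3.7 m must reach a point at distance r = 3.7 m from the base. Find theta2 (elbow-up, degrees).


cos(theta2) = (r^2 - L1^2 - L2^2) / (2*L1*L2)
cos(theta2) = (13.69 - 9.61 - 13.69) / 22.94
cos(theta2) = -0.418919
theta2 = 114.7664 degrees


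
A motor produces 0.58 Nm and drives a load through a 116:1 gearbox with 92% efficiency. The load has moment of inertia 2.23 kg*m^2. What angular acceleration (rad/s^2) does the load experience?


tau_out = tau_motor * N * eta
= 0.58 * 116 * 0.92 = 61.8976 Nm
alpha = tau_out / I = 61.8976 / 2.23
= 27.7568 rad/s^2


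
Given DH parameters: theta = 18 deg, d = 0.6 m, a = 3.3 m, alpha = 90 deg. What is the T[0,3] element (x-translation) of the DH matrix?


T[0,3] = a * cos(theta)
= 3.3 * cos(18 deg)
= 3.3 * 0.9511
= 3.1385


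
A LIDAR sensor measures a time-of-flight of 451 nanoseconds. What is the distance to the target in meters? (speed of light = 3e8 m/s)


tof = 451 ns = 4.51e-07 s
dist = c * tof / 2
= 3e8 * 4.51e-07 / 2
= 67.65 m


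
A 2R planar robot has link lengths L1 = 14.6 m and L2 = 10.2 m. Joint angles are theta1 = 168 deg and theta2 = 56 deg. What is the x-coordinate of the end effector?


Convert angles to radians: theta1 = 2.9322, theta2 = 0.9774
x = L1*cos(theta1) + L2*cos(theta1+theta2)
x = -14.281 + -7.3373
x = -21.6182


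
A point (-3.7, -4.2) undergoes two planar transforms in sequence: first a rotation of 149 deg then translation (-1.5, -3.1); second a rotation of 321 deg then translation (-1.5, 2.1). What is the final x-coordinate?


After transform 1:
x1 = cos(149)*-3.7 - sin(149)*-4.2 + -1.5 = 3.8347
y1 = sin(149)*-3.7 + cos(149)*-4.2 + -3.1 = -1.4055
After transform 2:
x2 = cos(321)*3.8347 - sin(321)*-1.4055 + -1.5
= 0.5956


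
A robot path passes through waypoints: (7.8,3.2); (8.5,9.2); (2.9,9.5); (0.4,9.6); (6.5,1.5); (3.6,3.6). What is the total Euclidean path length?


Segment lengths:
  seg1 = sqrt((0.7)^2 + (6.0)^2) = 6.0407
  seg2 = sqrt((-5.6)^2 + (0.3)^2) = 5.608
  seg3 = sqrt((-2.5)^2 + (0.1)^2) = 2.502
  seg4 = sqrt((6.1)^2 + (-8.1)^2) = 10.14
  seg5 = sqrt((-2.9)^2 + (2.1)^2) = 3.5805
Total = 27.8712


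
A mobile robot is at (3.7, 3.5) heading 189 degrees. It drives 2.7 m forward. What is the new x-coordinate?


x_new = x0 + d*cos(theta)
= 3.7 + 2.7*cos(189)
= 3.7 + -2.6668
= 1.0332


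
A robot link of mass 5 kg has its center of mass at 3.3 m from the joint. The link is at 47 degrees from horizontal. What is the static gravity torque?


tau = m*g*L*cos(angle)
= 5 * 9.81 * 3.3 * cos(47 deg)
= 5 * 9.81 * 3.3 * 0.682
= 110.3917 Nm


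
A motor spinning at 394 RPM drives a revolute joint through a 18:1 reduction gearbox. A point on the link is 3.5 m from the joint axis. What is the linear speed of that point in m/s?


omega_motor = 394 * 2*pi/60 = 41.2596 rad/s
omega_joint = omega_motor / 18 = 2.2922 rad/s
v = omega_joint * r = 2.2922 * 3.5
= 8.0227 m/s


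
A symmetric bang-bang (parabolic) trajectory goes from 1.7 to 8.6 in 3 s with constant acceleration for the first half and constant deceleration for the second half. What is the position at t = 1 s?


Symmetric rest-to-rest: each phase covers (pf-p0)/2 in time T/2. 0.5*a*(T/2)^2 = (pf-p0)/2 => a = 4*(pf-p0)/T^2
a = 4*(8.6-1.7)/3^2 = 3.0667
t = 1 is in the acceleration phase (t <= T/2).
p = p0 + 0.5*a*t^2 = 1.7 + 0.5*3.0667*1^2
= 3.2333


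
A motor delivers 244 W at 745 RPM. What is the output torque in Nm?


omega = 745 * 2*pi/60 = 78.0162 rad/s
tau = P / omega = 244 / 78.0162
= 3.1276 Nm


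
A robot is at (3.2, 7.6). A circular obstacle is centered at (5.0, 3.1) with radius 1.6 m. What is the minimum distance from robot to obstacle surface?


center_dist = sqrt((3.2-5.0)^2 + (7.6-3.1)^2)
= sqrt(3.24 + 20.25)
= 4.8466
min_dist = center_dist - radius = 4.8466 - 1.6 = 3.2466 m


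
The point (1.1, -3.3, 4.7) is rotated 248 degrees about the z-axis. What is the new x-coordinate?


Rotation about z-axis: x' = x*cos(theta) - y*sin(theta)
= 1.1 * -0.3746 - -3.3 * -0.9272
= -3.4718


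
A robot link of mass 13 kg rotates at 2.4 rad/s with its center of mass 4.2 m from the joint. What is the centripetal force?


F = m * omega^2 * r
= 13 * 2.4^2 * 4.2
= 13 * 5.76 * 4.2
= 314.496 N


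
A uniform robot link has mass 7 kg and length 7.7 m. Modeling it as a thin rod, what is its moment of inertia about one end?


I = (1/3) * m * L^2
= (1/3) * 7 * 7.7^2
= 0.333333 * 7 * 59.29
= 138.3433 kg*m^2


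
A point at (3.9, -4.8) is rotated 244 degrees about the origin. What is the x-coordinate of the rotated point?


x' = x*cos(theta) - y*sin(theta)
cos(244 deg) = -0.4384, sin(244 deg) = -0.8988
x' = 3.9 * -0.4384 - -4.8 * -0.8988
= -1.7096 - 4.3142
= -6.0239


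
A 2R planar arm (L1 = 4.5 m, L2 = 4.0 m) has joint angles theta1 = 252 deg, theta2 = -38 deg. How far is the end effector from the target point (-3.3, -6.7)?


End effector via forward kinematics:
x = L1*cos(t1) + L2*cos(t1+t2) = -4.7067
y = L1*sin(t1) + L2*sin(t1+t2) = -6.5165
Distance to target:
d = sqrt((-3.3 - -4.7067)^2 + (-6.7 - -6.5165)^2)
= sqrt(1.9789 + 0.0337)
= 1.4186 m


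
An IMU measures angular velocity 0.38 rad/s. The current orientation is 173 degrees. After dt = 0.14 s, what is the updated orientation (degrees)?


delta_theta = w * dt = 0.38 * 0.14 = 0.0532 rad
= 3.0481 deg
theta_new = 173 + 3.0481 = 176.0481 deg


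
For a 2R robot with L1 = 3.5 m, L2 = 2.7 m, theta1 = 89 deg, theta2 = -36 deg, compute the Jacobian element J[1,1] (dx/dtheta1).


J[1,1] = -L1*sin(t1) - L2*sin(t1+t2)
= -3.5*sin(89) - 2.7*sin(53)
= -5.6558


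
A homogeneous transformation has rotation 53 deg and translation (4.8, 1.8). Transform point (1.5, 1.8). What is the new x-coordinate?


x' = cos(theta)*px - sin(theta)*py + tx
= 0.6018*1.5 - 0.7986*1.8 + 4.8
= 4.2652


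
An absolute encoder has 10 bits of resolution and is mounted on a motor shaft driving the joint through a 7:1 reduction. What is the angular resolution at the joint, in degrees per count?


counts = 2^10 = 1024
effective counts at joint = 1024 * 7 = 7168
resolution = 360 / 7168
= 0.0502 deg/count


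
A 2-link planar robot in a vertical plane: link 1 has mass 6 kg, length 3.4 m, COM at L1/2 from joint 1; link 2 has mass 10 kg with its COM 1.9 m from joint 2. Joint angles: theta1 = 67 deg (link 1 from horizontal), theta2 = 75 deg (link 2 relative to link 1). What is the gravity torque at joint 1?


Horizontal distance from joint 1 to link-1 COM:
  x_c1 = (L1/2)*cos(t1) = 1.7 * 0.3907 = 0.6642 m
Horizontal distance from joint 1 to link-2 COM:
  x_c2 = L1*cos(t1) + Lc2*cos(t1+t2)
       = 3.4*0.3907 + 1.9*-0.788 = -0.1687 m
tau1 = m1*g*x_c1 + m2*g*x_c2
     = 6*9.81*0.6642 + 10*9.81*-0.1687
     = 39.0973 + -16.5529
     = 22.5445 Nm


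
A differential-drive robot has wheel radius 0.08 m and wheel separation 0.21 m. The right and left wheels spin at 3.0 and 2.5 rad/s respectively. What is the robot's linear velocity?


vR = r*wR = 0.08*3.0 = 0.24 m/s
vL = r*wL = 0.08*2.5 = 0.2 m/s
v = (vR+vL)/2 = 0.22 m/s
omega = (vR-vL)/L = 0.1905 rad/s
linear velocity = 0.22 m/s


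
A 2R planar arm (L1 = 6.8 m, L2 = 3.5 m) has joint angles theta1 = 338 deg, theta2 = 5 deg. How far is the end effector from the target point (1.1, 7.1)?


End effector via forward kinematics:
x = L1*cos(t1) + L2*cos(t1+t2) = 9.6519
y = L1*sin(t1) + L2*sin(t1+t2) = -3.5706
Distance to target:
d = sqrt((1.1 - 9.6519)^2 + (7.1 - -3.5706)^2)
= sqrt(73.1353 + 113.8623)
= 13.6747 m


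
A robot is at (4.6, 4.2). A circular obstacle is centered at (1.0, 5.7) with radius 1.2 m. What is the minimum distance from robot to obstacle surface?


center_dist = sqrt((4.6-1.0)^2 + (4.2-5.7)^2)
= sqrt(12.96 + 2.25)
= 3.9
min_dist = center_dist - radius = 3.9 - 1.2 = 2.7 m


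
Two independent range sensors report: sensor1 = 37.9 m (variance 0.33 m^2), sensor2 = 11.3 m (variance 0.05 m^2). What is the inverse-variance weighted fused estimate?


w1 = (1/var1) / (1/var1 + 1/var2)
   = 3.0303 / (3.0303 + 20.0) = 0.1316
w2 = 1 - w1 = 0.8684
fused = w1*s1 + w2*s2 = 4.9868 + 9.8132
= 14.8 m


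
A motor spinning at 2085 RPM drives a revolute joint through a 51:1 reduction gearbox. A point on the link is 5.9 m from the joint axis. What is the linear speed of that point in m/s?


omega_motor = 2085 * 2*pi/60 = 218.3407 rad/s
omega_joint = omega_motor / 51 = 4.2812 rad/s
v = omega_joint * r = 4.2812 * 5.9
= 25.259 m/s


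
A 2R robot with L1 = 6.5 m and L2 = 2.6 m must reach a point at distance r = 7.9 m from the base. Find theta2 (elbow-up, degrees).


cos(theta2) = (r^2 - L1^2 - L2^2) / (2*L1*L2)
cos(theta2) = (62.41 - 42.25 - 6.76) / 33.8
cos(theta2) = 0.39645
theta2 = 66.6436 degrees


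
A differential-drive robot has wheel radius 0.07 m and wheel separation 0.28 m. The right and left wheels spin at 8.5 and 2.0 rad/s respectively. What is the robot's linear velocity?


vR = r*wR = 0.07*8.5 = 0.595 m/s
vL = r*wL = 0.07*2.0 = 0.14 m/s
v = (vR+vL)/2 = 0.3675 m/s
omega = (vR-vL)/L = 1.625 rad/s
linear velocity = 0.3675 m/s


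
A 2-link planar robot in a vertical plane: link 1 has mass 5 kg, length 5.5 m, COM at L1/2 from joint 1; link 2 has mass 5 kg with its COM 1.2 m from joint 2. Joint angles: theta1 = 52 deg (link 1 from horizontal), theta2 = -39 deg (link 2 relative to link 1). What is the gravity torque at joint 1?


Horizontal distance from joint 1 to link-1 COM:
  x_c1 = (L1/2)*cos(t1) = 2.75 * 0.6157 = 1.6931 m
Horizontal distance from joint 1 to link-2 COM:
  x_c2 = L1*cos(t1) + Lc2*cos(t1+t2)
       = 5.5*0.6157 + 1.2*0.9744 = 4.5554 m
tau1 = m1*g*x_c1 + m2*g*x_c2
     = 5*9.81*1.6931 + 5*9.81*4.5554
     = 83.045 + 223.4415
     = 306.4865 Nm


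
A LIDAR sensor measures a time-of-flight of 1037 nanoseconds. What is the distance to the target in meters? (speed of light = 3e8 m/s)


tof = 1037 ns = 1.037e-06 s
dist = c * tof / 2
= 3e8 * 1.037e-06 / 2
= 155.55 m


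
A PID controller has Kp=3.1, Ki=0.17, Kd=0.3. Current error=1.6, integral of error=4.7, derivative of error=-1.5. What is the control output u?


u = Kp*e + Ki*int(e) + Kd*de/dt
= 3.1*1.6 + 0.17*4.7 + 0.3*(-1.5)
= 4.96 + 0.799 + -0.45
= 5.309


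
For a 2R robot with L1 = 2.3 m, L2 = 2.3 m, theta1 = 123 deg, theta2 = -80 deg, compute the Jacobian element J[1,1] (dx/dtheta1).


J[1,1] = -L1*sin(t1) - L2*sin(t1+t2)
= -2.3*sin(123) - 2.3*sin(43)
= -3.4975


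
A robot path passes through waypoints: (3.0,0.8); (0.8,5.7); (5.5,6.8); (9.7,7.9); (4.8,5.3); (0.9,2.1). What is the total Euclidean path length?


Segment lengths:
  seg1 = sqrt((-2.2)^2 + (4.9)^2) = 5.3712
  seg2 = sqrt((4.7)^2 + (1.1)^2) = 4.827
  seg3 = sqrt((4.2)^2 + (1.1)^2) = 4.3417
  seg4 = sqrt((-4.9)^2 + (-2.6)^2) = 5.5471
  seg5 = sqrt((-3.9)^2 + (-3.2)^2) = 5.0448
Total = 25.1318


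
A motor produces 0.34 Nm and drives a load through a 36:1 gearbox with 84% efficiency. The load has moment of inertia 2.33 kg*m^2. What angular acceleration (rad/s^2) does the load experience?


tau_out = tau_motor * N * eta
= 0.34 * 36 * 0.84 = 10.2816 Nm
alpha = tau_out / I = 10.2816 / 2.33
= 4.4127 rad/s^2


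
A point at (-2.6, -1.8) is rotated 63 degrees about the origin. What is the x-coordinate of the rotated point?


x' = x*cos(theta) - y*sin(theta)
cos(63 deg) = 0.454, sin(63 deg) = 0.891
x' = -2.6 * 0.454 - -1.8 * 0.891
= -1.1804 - -1.6038
= 0.4234


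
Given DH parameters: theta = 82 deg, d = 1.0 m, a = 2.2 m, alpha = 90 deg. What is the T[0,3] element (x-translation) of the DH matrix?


T[0,3] = a * cos(theta)
= 2.2 * cos(82 deg)
= 2.2 * 0.1392
= 0.3062


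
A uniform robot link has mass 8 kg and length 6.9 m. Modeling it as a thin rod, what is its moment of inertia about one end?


I = (1/3) * m * L^2
= (1/3) * 8 * 6.9^2
= 0.333333 * 8 * 47.61
= 126.96 kg*m^2


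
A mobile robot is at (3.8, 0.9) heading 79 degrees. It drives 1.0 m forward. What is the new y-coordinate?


y_new = y0 + d*sin(theta)
= 0.9 + 1.0*sin(79)
= 0.9 + 0.9816
= 1.8816


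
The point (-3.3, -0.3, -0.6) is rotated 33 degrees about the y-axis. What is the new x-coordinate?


Rotation about y-axis: x' = x*cos(theta) + z*sin(theta)
= -3.3 * 0.8387 + -0.6 * 0.5446
= -3.0944


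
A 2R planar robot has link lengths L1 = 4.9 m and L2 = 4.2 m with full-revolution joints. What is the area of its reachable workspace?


r_max = L1 + L2 = 9.1 m
r_min = |L1 - L2| = 0.7 m
Area = pi*(r_max^2 - r_min^2)
= pi*(82.81 - 0.49)
= pi * 82.32
= 258.6159 m^2


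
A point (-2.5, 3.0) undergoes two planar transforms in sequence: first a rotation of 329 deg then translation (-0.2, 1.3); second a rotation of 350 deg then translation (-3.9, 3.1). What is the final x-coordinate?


After transform 1:
x1 = cos(329)*-2.5 - sin(329)*3.0 + -0.2 = -0.7978
y1 = sin(329)*-2.5 + cos(329)*3.0 + 1.3 = 5.1591
After transform 2:
x2 = cos(350)*-0.7978 - sin(350)*5.1591 + -3.9
= -3.7898


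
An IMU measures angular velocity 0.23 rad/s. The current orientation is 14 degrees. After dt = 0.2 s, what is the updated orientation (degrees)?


delta_theta = w * dt = 0.23 * 0.2 = 0.046 rad
= 2.6356 deg
theta_new = 14 + 2.6356 = 16.6356 deg


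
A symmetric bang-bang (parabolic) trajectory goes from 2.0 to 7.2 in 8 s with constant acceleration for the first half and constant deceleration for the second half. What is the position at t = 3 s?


Symmetric rest-to-rest: each phase covers (pf-p0)/2 in time T/2. 0.5*a*(T/2)^2 = (pf-p0)/2 => a = 4*(pf-p0)/T^2
a = 4*(7.2-2.0)/8^2 = 0.325
t = 3 is in the acceleration phase (t <= T/2).
p = p0 + 0.5*a*t^2 = 2.0 + 0.5*0.325*3^2
= 3.4625


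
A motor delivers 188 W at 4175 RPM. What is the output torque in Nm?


omega = 4175 * 2*pi/60 = 437.205 rad/s
tau = P / omega = 188 / 437.205
= 0.43 Nm


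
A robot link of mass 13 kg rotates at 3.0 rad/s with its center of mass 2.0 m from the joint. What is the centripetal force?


F = m * omega^2 * r
= 13 * 3.0^2 * 2.0
= 13 * 9.0 * 2.0
= 234.0 N


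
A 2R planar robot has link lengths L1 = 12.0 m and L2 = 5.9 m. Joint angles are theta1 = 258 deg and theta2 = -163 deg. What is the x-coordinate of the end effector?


Convert angles to radians: theta1 = 4.5029, theta2 = -2.8449
x = L1*cos(theta1) + L2*cos(theta1+theta2)
x = -2.4949 + -0.5142
x = -3.0092
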